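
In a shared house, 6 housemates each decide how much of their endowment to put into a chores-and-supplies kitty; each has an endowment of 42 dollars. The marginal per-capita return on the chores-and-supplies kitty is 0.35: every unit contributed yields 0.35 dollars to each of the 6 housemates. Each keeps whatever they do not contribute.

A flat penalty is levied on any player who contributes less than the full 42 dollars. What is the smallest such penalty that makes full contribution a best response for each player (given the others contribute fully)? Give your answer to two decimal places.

27.30 dollars

Given the others contribute fully, the best deviation is to contribute 0 (any partial contribution still incurs the fine and gives up units whose private return 0.35 is below 1).
Deviating from 42 to 0 saves 42 dollars but forfeits the deviator's share of the drop in the chores-and-supplies kitty: 0.35 × 42 = 14.70.
So the deviation gain is 42 − 14.70 = 27.30, and the fine must be at least 27.30 dollars to wipe it out.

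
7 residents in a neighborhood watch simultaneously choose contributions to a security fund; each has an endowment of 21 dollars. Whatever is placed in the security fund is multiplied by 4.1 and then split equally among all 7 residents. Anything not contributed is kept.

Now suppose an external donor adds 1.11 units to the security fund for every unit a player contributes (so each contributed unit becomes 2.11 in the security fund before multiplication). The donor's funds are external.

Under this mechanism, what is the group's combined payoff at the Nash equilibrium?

1271.70 dollars

Under the mechanism each unit contributed yields 4.1 × 2.11 / 7 = 1.2359 back to its contributor per unit of net cost, which exceeds 1, making full contribution the dominant choice for everyone.
So the Nash equilibrium is full contribution by all 7; the group earns 4.1 × 2.11 × 147 = 1271.70.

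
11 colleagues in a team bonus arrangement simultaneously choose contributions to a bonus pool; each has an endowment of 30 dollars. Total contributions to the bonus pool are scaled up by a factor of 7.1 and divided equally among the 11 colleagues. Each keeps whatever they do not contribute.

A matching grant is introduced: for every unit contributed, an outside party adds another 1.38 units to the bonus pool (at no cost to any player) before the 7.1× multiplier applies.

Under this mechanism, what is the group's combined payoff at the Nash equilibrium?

5576.34 dollars

The effective private return per unit is now 7.1 × 2.38 / 11 = 1.5362 > 1, so every player's dominant strategy flips to full contribution.
So the Nash equilibrium is full contribution by all 11; the group earns 7.1 × 2.38 × 330 = 5576.34.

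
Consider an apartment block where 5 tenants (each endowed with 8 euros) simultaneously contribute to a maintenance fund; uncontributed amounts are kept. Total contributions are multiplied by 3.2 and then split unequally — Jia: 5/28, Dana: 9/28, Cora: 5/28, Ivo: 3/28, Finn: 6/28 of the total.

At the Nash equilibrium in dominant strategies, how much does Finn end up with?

A player with share s gets back 3.2·s per unit contributed, so full contribution is dominant for anyone with s > 1/3.2 = 0.3125 and zero contribution is dominant for anyone below.
Only Dana (9/28) clears that bar, contributing 8; the remaining 4 contribute 0. Total contributed: 8.
Finn keeps 8 and receives 3.2 × 8 × 6/28 = 5.49 from the maintenance fund, for a payoff of 13.49.

13.49 euros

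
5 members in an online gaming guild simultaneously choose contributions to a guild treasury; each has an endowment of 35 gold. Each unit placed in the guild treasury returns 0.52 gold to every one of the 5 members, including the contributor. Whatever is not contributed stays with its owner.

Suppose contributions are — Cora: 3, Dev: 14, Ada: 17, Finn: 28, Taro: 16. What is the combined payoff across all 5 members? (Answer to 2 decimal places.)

299.80 gold

Total contributed: 3 + 14 + 17 + 28 + 16 = 78; total kept: 5 × 35 − 78 = 97.
The guild treasury pays out 0.52 × 5 × 78 = 202.80 in aggregate.
Group total = 97 + 202.80 = 299.80.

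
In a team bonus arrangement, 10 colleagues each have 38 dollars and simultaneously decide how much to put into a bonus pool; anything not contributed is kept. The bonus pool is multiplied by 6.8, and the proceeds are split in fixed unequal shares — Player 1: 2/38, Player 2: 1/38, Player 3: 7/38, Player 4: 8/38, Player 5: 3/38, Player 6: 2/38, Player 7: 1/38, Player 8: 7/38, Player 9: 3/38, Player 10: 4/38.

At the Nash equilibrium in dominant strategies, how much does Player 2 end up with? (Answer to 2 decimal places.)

Each unit j contributes comes back to j as 6.8 × (j's share), so j prefers to contribute only if that share exceeds 1/6.8 = 0.1471; otherwise keeping the unit dominates.
Player 3, Player 4 and Player 8 are above the threshold, contributing 38 each; the remaining 7 contribute 0. Total contributed: 114.
Player 2 keeps 38 and receives 6.8 × 114 × 1/38 = 20.40 from the bonus pool, for a payoff of 58.40.

58.40 dollars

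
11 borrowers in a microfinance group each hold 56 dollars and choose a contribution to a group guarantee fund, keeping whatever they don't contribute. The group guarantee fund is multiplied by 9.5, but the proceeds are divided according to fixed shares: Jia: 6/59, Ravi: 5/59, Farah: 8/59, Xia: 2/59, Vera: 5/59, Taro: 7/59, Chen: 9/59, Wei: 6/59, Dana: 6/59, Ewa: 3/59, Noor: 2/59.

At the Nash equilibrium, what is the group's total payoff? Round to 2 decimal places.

2044.00 dollars

Each unit j contributes comes back to j as 9.5 × (j's share), so j prefers to contribute only if that share exceeds 1/9.5 = 0.1053; otherwise keeping the unit dominates.
The shares above 0.1053 belong to Farah, Taro and Chen, contributing 56 each; the remaining 8 contribute 0. Total contributed: 168.
The group guarantee fund pays out 9.5 × 168 = 1596.00 in total (split across the unequal shares, but the aggregate is all that matters for the group sum).
The 8 free-riders keep 56 each, adding 448. Group total = 448 + 1596.00 = 2044.00.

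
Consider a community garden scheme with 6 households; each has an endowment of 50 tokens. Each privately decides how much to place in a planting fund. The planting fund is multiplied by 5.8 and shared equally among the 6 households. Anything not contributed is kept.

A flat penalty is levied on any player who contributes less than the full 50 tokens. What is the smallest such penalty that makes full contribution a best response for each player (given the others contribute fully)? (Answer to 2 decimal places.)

1.67 tokens

Given the others contribute fully, the best deviation is to contribute 0 (any partial contribution still incurs the fine and gives up units whose private return 0.9667 is below 1).
Deviating from 50 to 0 saves 50 tokens but forfeits the deviator's share of the drop in the planting fund: 5.8/6 × 50 = 48.33.
So the deviation gain is 50 − 48.33 = 1.67, and the fine must be at least 1.67 tokens to wipe it out.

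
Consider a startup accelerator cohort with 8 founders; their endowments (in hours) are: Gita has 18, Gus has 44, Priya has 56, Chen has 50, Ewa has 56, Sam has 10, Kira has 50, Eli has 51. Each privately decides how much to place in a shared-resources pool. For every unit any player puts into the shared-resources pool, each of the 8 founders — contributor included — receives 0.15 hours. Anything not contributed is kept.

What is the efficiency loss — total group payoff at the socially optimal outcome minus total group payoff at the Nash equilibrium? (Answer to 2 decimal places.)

67.00 hours

The private return per contributed unit is 0.15 < 1 for everyone, so the Nash equilibrium is zero contribution and the group total is Σ E_j = 18 + 44 + 56 + 50 + 56 + 10 + 50 + 51 = 335.
Each contributed unit returns 1.200 to the group, so the social optimum is full contribution by everyone: group total = 1.200 × 335 = 402.00.
Efficiency loss = (1.200 − 1) × 335 = 67.00.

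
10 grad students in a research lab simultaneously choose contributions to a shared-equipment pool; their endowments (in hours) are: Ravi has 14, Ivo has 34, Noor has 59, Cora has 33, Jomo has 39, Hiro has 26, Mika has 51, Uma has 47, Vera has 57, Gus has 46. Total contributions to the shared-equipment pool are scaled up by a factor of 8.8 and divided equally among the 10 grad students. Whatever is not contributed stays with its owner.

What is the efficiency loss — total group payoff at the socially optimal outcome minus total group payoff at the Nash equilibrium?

The private return per contributed unit is 8.8/10 = 0.8800 < 1 for every player regardless of endowment, so the Nash equilibrium is zero contribution and the group total is Σ E_j = 14 + 34 + 59 + 33 + 39 + 26 + 51 + 47 + 57 + 46 = 406.
Each contributed unit returns 8.800 to the group, so the social optimum is full contribution by everyone: group total = 8.800 × 406 = 3572.80.
Efficiency loss = (8.800 − 1) × 406 = 3166.80.

3166.80 hours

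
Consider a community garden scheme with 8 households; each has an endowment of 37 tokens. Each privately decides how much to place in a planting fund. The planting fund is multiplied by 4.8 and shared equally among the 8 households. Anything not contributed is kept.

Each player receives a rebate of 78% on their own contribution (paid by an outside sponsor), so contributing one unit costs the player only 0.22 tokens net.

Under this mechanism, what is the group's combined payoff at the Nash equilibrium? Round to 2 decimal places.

1651.68 tokens

The effective private return per unit is now (4.8/8) / 0.22 = 2.7273 > 1, so every player's dominant strategy flips to full contribution.
At the Nash equilibrium everyone contributes 37. Group total payoff = 8 × (37 × 0.78 + 4.8 × 37) = 1651.68.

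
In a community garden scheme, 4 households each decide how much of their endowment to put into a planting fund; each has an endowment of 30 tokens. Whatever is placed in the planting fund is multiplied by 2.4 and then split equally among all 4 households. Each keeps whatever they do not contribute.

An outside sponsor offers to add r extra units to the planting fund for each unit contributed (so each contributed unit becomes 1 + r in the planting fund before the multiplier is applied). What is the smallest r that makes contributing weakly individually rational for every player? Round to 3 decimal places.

0.667

With matching at rate r, one contributed unit becomes (1 + r) in the planting fund and returns 2.4 × (1 + r) / 4 to the contributor.
Setting this equal to 1: 1 + r = 4/2.4 = 1.6667.
So the minimum matching rate is r = 1.6667 − 1 = 0.667.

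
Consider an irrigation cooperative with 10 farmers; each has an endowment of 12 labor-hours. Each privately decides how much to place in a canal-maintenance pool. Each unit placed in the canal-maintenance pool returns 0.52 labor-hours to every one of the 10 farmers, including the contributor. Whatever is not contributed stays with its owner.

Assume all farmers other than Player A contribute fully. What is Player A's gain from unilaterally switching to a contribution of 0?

5.76 labor-hours

Switching from a contribution of 12 to 0 lets Player A keep an extra 12 labor-hours, but lowers the canal-maintenance pool by 12, which costs Player A their own share of that drop: 0.52 × 12 = 6.24.
Net gain = 12 − 6.24 = 5.76. The private return per contributed unit (0.52) is below 1, so free-riding is indeed the best response regardless of what the others do.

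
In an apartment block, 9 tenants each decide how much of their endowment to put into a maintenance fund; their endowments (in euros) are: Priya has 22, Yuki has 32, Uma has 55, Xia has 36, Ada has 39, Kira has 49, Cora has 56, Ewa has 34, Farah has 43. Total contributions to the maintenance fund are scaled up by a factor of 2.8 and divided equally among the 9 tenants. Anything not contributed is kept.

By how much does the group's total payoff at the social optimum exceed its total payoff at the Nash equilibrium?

658.80 euros

The private return per contributed unit is 2.8/9 = 0.3111 < 1 for every player regardless of endowment, so the Nash equilibrium is zero contribution and the group total is Σ E_j = 22 + 32 + 55 + 36 + 39 + 49 + 56 + 34 + 43 = 366.
Each contributed unit returns 2.800 to the group, so the social optimum is full contribution by everyone: group total = 2.800 × 366 = 1024.80.
Efficiency loss = (2.800 − 1) × 366 = 658.80.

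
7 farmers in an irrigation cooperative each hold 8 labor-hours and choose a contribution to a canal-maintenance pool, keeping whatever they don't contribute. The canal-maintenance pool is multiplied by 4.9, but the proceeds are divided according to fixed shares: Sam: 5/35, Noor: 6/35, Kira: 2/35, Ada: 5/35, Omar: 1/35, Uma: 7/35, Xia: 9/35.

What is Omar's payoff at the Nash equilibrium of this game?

Player j's private return per contributed unit is 4.9 × (j's share). Contributing is weakly dominant for j when that share is at least 1/4.9 = 0.2041, and contributing 0 is dominant otherwise.
Only Xia (9/35) clears that bar, contributing 8; the remaining 6 contribute 0. Total contributed: 8.
Omar keeps 8 and receives 4.9 × 8 × 1/35 = 1.12 from the canal-maintenance pool, for a payoff of 9.12.

9.12 labor-hours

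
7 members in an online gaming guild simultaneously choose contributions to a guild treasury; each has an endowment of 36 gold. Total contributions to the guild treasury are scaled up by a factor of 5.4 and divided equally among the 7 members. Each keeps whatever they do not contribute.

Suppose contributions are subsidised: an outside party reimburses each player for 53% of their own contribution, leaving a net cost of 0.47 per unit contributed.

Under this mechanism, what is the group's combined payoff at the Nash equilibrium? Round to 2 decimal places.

With the mechanism, a contributed unit returns (5.4/7) / 0.47 = 1.6413 per unit of net cost to the contributor — now above 1 — so contributing fully is weakly dominant for every player.
So the Nash equilibrium is full contribution by all 7; the group earns 7 × (36 × 0.53 + 5.4 × 36) = 1494.36.

1494.36 gold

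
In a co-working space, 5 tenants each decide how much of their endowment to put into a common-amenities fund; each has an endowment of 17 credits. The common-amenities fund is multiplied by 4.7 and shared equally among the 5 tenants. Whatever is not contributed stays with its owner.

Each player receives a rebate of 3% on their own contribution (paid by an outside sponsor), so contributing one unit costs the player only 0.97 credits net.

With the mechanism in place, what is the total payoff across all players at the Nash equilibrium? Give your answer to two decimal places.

Even with the mechanism, each unit contributed returns only (4.7/5) / 0.97 = 0.9691 per unit of net cost, so contributing nothing is still dominant.
Everyone keeps their endowment and the group total is 5 × 17 = 85.

85.00 credits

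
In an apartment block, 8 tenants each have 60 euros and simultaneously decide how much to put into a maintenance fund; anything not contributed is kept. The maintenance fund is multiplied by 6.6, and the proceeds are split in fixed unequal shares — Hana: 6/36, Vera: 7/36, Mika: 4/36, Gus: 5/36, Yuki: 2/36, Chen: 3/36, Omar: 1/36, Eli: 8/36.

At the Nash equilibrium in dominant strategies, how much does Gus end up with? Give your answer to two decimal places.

225.00 euros

A player with share s gets back 6.6·s per unit contributed, so full contribution is dominant for anyone with s > 1/6.6 = 0.1515 and zero contribution is dominant for anyone below.
Hana, Vera and Eli are above the threshold, contributing 60 each; the remaining 5 contribute 0. Total contributed: 180.
Gus keeps 60 and receives 6.6 × 180 × 5/36 = 165.00 from the maintenance fund, for a payoff of 225.00.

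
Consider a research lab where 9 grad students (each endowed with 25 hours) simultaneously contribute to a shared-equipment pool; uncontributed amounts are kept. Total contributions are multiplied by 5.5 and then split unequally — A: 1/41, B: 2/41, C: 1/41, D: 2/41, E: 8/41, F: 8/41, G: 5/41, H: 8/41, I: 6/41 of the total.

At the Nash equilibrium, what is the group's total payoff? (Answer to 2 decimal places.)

Player j's private return per contributed unit is 5.5 × (j's share). Contributing is weakly dominant for j when that share is at least 1/5.5 = 0.1818, and contributing 0 is dominant otherwise.
E, F and H are above the threshold, contributing 25 each; the remaining 6 contribute 0. Total contributed: 75.
The shared-equipment pool pays out 5.5 × 75 = 412.50 in total (split across the unequal shares, but the aggregate is all that matters for the group sum).
The 6 free-riders keep 25 each, adding 150. Group total = 150 + 412.50 = 562.50.

562.50 hours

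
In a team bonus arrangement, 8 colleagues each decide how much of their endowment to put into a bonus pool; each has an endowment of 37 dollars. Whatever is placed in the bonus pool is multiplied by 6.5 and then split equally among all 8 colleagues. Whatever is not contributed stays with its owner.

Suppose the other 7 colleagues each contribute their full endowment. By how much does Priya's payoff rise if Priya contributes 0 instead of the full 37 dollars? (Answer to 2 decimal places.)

6.94 dollars

Switching from a contribution of 37 to 0 lets Priya keep an extra 37 dollars, but lowers the bonus pool by 37, which costs Priya their own share of that drop: 6.5/8 × 37 = 30.06.
Net gain = 37 − 30.06 = 6.94. The private return per contributed unit (0.8125) is below 1, so free-riding is indeed the best response regardless of what the others do.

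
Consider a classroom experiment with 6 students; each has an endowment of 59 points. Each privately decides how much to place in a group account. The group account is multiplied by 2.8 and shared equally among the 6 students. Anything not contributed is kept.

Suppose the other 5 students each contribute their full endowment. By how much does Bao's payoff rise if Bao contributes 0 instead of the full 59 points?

Switching from a contribution of 59 to 0 lets Bao keep an extra 59 points, but lowers the group account by 59, which costs Bao their own share of that drop: 2.8/6 × 59 = 27.53.
Net gain = 59 − 27.53 = 31.47. The private return per contributed unit (0.4667) is below 1, so free-riding is indeed the best response regardless of what the others do.

31.47 points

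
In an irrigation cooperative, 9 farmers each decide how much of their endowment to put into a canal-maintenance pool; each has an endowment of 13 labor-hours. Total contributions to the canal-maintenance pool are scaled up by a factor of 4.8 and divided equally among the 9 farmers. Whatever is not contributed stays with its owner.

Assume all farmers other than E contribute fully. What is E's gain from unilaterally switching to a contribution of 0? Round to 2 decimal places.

Switching from a contribution of 13 to 0 lets E keep an extra 13 labor-hours, but lowers the canal-maintenance pool by 13, which costs E their own share of that drop: 4.8/9 × 13 = 6.93.
Net gain = 13 − 6.93 = 6.07. The private return per contributed unit (0.5333) is below 1, so free-riding is indeed the best response regardless of what the others do.

6.07 labor-hours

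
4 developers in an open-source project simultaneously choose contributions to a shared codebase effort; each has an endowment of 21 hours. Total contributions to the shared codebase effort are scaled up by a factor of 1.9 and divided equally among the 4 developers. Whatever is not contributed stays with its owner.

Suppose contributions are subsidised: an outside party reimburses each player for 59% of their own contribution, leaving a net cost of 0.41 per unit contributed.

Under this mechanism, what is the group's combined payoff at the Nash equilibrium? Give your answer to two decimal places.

Under the mechanism each unit contributed yields (1.9/4) / 0.41 = 1.1585 back to its contributor per unit of net cost, which exceeds 1, making full contribution the dominant choice for everyone.
So the Nash equilibrium is full contribution by all 4; the group earns 4 × (21 × 0.59 + 1.9 × 21) = 209.16.

209.16 hours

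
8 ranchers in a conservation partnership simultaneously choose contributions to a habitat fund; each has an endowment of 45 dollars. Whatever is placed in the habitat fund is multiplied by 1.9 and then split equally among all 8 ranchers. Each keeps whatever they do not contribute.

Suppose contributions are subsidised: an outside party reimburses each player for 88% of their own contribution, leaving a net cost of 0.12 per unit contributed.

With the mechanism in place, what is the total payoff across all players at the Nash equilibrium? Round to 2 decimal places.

Under the mechanism each unit contributed yields (1.9/8) / 0.12 = 1.9792 back to its contributor per unit of net cost, which exceeds 1, making full contribution the dominant choice for everyone.
So the Nash equilibrium is full contribution by all 8; the group earns 8 × (45 × 0.88 + 1.9 × 45) = 1000.80.

1000.80 dollars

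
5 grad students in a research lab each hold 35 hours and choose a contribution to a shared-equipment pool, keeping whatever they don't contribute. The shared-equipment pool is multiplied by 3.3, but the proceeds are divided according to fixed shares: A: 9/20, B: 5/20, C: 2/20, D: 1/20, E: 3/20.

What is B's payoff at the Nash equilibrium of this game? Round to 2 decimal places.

For player j, contributing a unit is worthwhile iff 3.3 × (j's share) ≥ 1, i.e. iff j's share is at least 0.3030.
Only A (9/20) clears that bar, contributing 35; the remaining 4 contribute 0. Total contributed: 35.
B keeps 35 and receives 3.3 × 35 × 5/20 = 28.88 from the shared-equipment pool, for a payoff of 63.88.

63.88 hours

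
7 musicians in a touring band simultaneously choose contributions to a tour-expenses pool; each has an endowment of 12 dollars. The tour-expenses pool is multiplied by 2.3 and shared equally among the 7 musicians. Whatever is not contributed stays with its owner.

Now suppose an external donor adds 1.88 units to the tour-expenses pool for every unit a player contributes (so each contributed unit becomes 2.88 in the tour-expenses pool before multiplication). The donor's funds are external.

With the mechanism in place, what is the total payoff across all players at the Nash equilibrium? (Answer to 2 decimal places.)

The effective private return is 2.3 × 2.88 / 7 = 0.9463, which is still under 1, so the mechanism doesn't change anyone's dominant strategy: zero contribution.
Everyone keeps their endowment and the group total is 7 × 12 = 84.

84.00 dollars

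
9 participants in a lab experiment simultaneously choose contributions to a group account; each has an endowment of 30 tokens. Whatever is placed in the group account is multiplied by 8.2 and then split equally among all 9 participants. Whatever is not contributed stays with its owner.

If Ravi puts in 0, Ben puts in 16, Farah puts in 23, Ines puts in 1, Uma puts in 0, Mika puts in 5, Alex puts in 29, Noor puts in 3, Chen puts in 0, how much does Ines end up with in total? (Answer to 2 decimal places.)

Total contributed: 0 + 16 + 23 + 1 + 0 + 5 + 29 + 3 + 0 = 77.
Each receives 8.2 × 77 / 9 = 70.16 from the group account.
Ines keeps 30 − 1 = 29, so Ines's payoff is 29 + 70.16 = 99.16.

99.16 tokens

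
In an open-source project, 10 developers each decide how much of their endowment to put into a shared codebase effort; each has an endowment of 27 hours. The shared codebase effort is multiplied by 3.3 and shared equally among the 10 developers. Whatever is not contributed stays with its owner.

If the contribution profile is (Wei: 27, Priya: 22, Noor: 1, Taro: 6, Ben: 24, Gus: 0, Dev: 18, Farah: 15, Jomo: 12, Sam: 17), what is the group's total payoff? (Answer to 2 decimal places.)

Total contributed: 27 + 22 + 1 + 6 + 24 + 0 + 18 + 15 + 12 + 17 = 142; total kept: 10 × 27 − 142 = 128.
The shared codebase effort pays out 3.3 × 142 = 468.60 in aggregate.
Group total = 128 + 468.60 = 596.60.

596.60 hours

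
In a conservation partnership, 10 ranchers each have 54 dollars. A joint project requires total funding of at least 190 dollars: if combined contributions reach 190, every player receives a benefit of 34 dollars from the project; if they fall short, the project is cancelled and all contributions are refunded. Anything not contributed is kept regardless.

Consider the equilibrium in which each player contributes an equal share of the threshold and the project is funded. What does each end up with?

Equal share of the threshold: 190/10 = 19.
At this profile no one gains by cutting their contribution: any cut drops the total below 190, the project is cancelled, contributions are refunded, and the deviator ends with 54, which is less than 54 − 19 + 34 = 69. Contributing more than 19 just wastes the excess. So contributing exactly 19 is a best response.
Each player's payoff: 54 − 19 + 34 = 69.

69 dollars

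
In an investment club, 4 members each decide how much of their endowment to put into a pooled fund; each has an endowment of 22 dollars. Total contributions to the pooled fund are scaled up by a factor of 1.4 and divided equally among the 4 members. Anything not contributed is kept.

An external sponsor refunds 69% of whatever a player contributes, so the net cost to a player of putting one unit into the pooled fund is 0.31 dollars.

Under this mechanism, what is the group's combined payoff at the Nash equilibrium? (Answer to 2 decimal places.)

With the mechanism, a contributed unit returns (1.4/4) / 0.31 = 1.1290 per unit of net cost to the contributor — now above 1 — so contributing fully is weakly dominant for every player.
At the Nash equilibrium everyone contributes 22. Group total payoff = 4 × (22 × 0.69 + 1.4 × 22) = 183.92.

183.92 dollars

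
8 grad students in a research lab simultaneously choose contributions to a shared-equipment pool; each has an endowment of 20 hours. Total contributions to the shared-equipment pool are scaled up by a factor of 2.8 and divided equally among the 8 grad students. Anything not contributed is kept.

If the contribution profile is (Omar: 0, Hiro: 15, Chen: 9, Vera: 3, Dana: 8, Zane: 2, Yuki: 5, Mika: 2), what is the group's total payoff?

239.20 hours

Total contributed: 0 + 15 + 9 + 3 + 8 + 2 + 5 + 2 = 44; total kept: 8 × 20 − 44 = 116.
The shared-equipment pool pays out 2.8 × 44 = 123.20 in aggregate.
Group total = 116 + 123.20 = 239.20.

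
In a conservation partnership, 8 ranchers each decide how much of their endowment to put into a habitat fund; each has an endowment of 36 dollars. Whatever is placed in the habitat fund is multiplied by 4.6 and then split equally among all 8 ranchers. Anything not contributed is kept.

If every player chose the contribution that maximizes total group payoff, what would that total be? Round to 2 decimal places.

Each contributed unit returns 4.600 to the group as a whole (0.5750 to each of 8 players), which exceeds 1, so the social optimum is full contribution: group total = 4.600 × 288 = 1324.80.

1324.80 dollars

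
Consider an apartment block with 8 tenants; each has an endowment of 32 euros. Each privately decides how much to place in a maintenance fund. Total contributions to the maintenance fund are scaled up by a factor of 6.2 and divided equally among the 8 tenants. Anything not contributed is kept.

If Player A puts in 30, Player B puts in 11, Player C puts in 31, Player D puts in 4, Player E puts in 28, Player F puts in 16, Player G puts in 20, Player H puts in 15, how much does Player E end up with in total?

Total contributed: 30 + 11 + 31 + 4 + 28 + 16 + 20 + 15 = 155.
Each receives 6.2 × 155 / 8 = 120.13 from the maintenance fund.
Player E keeps 32 − 28 = 4, so Player E's payoff is 4 + 120.13 = 124.13.

124.13 euros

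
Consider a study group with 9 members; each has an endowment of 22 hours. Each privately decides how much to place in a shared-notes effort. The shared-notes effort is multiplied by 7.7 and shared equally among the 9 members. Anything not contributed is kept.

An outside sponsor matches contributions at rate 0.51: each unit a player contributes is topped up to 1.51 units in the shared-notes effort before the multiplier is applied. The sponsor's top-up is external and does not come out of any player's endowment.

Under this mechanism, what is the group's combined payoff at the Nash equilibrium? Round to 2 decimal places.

2302.15 hours

With the mechanism, a contributed unit returns 7.7 × 1.51 / 9 = 1.2919 per unit of net cost to the contributor — now above 1 — so contributing fully is weakly dominant for every player.
At the Nash equilibrium everyone contributes 22. Group total payoff = 7.7 × 1.51 × 198 = 2302.15.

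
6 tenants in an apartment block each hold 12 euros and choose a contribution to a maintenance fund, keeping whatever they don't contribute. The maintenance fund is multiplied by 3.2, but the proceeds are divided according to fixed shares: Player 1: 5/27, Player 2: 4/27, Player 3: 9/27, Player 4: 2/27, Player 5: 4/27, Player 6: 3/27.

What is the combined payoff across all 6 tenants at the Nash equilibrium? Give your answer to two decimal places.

For player j, contributing a unit is worthwhile iff 3.2 × (j's share) ≥ 1, i.e. iff j's share is at least 0.3125.
The only share above 0.3125 is Player 3's 9/27, contributing 12; the remaining 5 contribute 0. Total contributed: 12.
The maintenance fund pays out 3.2 × 12 = 38.40 in total (split across the unequal shares, but the aggregate is all that matters for the group sum).
The 5 free-riders keep 12 each, adding 60. Group total = 60 + 38.40 = 98.40.

98.40 euros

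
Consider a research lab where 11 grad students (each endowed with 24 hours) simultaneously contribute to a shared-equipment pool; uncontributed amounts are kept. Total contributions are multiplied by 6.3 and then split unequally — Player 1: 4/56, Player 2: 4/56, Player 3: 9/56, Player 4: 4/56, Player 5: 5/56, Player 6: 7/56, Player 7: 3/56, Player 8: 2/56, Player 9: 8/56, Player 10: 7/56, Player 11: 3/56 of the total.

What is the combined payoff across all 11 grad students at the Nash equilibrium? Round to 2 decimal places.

391.20 hours

Player j's private return per contributed unit is 6.3 × (j's share). Contributing is weakly dominant for j when that share is at least 1/6.3 = 0.1587, and contributing 0 is dominant otherwise.
Only Player 3 (9/56) clears that bar, contributing 24; the remaining 10 contribute 0. Total contributed: 24.
The shared-equipment pool pays out 6.3 × 24 = 151.20 in total (split across the unequal shares, but the aggregate is all that matters for the group sum).
The 10 free-riders keep 24 each, adding 240. Group total = 240 + 151.20 = 391.20.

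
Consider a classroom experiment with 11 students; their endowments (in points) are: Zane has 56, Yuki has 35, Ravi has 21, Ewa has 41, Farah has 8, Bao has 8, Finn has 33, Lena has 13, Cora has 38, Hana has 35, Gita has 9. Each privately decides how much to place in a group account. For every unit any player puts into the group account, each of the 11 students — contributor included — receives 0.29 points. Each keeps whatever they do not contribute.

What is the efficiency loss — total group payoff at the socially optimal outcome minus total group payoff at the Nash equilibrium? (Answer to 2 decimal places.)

The private return per contributed unit is 0.29 < 1 for everyone, so the Nash equilibrium is zero contribution and the group total is Σ E_j = 56 + 35 + 21 + 41 + 8 + 8 + 33 + 13 + 38 + 35 + 9 = 297.
Each contributed unit returns 3.190 to the group, so the social optimum is full contribution by everyone: group total = 3.190 × 297 = 947.43.
Efficiency loss = (3.190 − 1) × 297 = 650.43.

650.43 points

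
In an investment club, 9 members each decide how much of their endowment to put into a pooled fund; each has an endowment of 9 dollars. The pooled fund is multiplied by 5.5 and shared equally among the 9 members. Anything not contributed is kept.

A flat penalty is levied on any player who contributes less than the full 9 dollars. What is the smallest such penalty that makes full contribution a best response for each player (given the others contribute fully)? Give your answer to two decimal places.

Given the others contribute fully, the best deviation is to contribute 0 (any partial contribution still incurs the fine and gives up units whose private return 0.6111 is below 1).
Deviating from 9 to 0 saves 9 dollars but forfeits the deviator's share of the drop in the pooled fund: 5.5/9 × 9 = 5.50.
So the deviation gain is 9 − 5.50 = 3.50, and the fine must be at least 3.50 dollars to wipe it out.

3.50 dollars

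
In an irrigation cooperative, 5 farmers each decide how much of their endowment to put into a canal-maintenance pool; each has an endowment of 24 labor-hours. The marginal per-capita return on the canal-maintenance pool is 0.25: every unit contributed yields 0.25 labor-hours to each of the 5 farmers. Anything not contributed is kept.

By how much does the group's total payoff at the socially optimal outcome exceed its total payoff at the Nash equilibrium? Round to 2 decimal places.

30.00 labor-hours

The private return per contributed unit is 0.25 < 1, so contributing 0 is dominant for every player. At the Nash equilibrium everyone keeps their 24, and the group total is 5 × 24 = 120.
Each contributed unit returns 1.250 to the group as a whole (0.25 to each of 5 players), which exceeds 1, so the social optimum is full contribution: group total = 1.250 × 120 = 150.00.
Efficiency loss = 150.00 − 120 = 30.00.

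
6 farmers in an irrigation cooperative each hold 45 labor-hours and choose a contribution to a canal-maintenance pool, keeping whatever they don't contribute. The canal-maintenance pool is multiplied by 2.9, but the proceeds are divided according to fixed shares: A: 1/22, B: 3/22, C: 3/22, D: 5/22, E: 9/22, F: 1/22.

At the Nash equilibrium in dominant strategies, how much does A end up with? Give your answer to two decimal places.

50.93 labor-hours

For player j, contributing a unit is worthwhile iff 2.9 × (j's share) ≥ 1, i.e. iff j's share is at least 0.3448.
E alone (share 9/22) is above the threshold, contributing 45; the remaining 5 contribute 0. Total contributed: 45.
A keeps 45 and receives 2.9 × 45 × 1/22 = 5.93 from the canal-maintenance pool, for a payoff of 50.93.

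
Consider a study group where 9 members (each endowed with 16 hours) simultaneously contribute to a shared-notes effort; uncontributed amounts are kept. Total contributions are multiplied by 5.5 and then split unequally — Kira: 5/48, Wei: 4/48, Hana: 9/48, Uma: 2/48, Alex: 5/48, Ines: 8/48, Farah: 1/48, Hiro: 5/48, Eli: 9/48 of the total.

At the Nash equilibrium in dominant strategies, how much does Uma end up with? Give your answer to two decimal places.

23.33 hours

For player j, contributing a unit is worthwhile iff 5.5 × (j's share) ≥ 1, i.e. iff j's share is at least 0.1818.
Hana and Eli are above the threshold, contributing 16 each; the remaining 7 contribute 0. Total contributed: 32.
Uma keeps 16 and receives 5.5 × 32 × 2/48 = 7.33 from the shared-notes effort, for a payoff of 23.33.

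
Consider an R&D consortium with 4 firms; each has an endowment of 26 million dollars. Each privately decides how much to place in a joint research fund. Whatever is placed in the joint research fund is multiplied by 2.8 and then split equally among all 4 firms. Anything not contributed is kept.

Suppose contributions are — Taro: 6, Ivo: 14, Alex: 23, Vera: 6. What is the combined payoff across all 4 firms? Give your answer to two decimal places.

192.20 million dollars

Total contributed: 6 + 14 + 23 + 6 = 49; total kept: 4 × 26 − 49 = 55.
The joint research fund pays out 2.8 × 49 = 137.20 in aggregate.
Group total = 55 + 137.20 = 192.20.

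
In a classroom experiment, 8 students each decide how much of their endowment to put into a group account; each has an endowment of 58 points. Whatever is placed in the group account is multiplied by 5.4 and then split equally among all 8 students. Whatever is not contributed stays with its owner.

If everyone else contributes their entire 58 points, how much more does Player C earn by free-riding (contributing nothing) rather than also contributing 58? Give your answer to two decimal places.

Switching from a contribution of 58 to 0 lets Player C keep an extra 58 points, but lowers the group account by 58, which costs Player C their own share of that drop: 5.4/8 × 58 = 39.15.
Net gain = 58 − 39.15 = 18.85. The private return per contributed unit (0.6750) is below 1, so free-riding is indeed the best response regardless of what the others do.

18.85 points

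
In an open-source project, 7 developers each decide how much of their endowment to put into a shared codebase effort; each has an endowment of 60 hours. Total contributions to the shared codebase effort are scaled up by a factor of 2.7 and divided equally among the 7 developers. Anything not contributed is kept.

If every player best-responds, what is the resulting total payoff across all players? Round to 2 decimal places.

420.00 hours

Each contributed unit returns 2.7/7 = 0.3857 to its contributor — below 1 — so contributing 0 is dominant for every player. At the Nash equilibrium everyone keeps their 60, and the group total is 7 × 60 = 420.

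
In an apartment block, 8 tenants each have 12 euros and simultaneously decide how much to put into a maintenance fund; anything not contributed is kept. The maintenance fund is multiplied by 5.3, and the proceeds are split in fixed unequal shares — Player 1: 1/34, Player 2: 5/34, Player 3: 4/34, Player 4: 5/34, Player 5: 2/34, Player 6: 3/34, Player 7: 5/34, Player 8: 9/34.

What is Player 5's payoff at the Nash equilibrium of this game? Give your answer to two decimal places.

For player j, contributing a unit is worthwhile iff 5.3 × (j's share) ≥ 1, i.e. iff j's share is at least 0.1887.
Only Player 8 (9/34) clears that bar, contributing 12; the remaining 7 contribute 0. Total contributed: 12.
Player 5 keeps 12 and receives 5.3 × 12 × 2/34 = 3.74 from the maintenance fund, for a payoff of 15.74.

15.74 euros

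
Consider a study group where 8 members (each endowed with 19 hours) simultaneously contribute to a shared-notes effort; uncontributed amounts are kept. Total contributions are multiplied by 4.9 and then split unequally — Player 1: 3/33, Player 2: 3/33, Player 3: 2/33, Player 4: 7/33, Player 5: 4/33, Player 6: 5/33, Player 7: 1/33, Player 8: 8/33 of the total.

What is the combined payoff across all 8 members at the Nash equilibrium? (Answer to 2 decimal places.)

Player j's private return per contributed unit is 4.9 × (j's share). Contributing is weakly dominant for j when that share is at least 1/4.9 = 0.2041, and contributing 0 is dominant otherwise.
Player 4 and Player 8 clear that bar, contributing 19 each; the remaining 6 contribute 0. Total contributed: 38.
The shared-notes effort pays out 4.9 × 38 = 186.20 in total (split across the unequal shares, but the aggregate is all that matters for the group sum).
The 6 free-riders keep 19 each, adding 114. Group total = 114 + 186.20 = 300.20.

300.20 hours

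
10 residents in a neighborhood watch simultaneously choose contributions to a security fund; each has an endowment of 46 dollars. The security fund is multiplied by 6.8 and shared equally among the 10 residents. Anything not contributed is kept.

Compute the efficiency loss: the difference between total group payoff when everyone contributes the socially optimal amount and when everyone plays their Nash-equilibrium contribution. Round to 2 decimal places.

Each contributed unit returns 6.8/10 = 0.6800 to its contributor — below 1 — so contributing 0 is dominant for every player. At the Nash equilibrium everyone keeps their 46, and the group total is 10 × 46 = 460.
Each contributed unit returns 6.800 to the group as a whole (0.6800 to each of 10 players), which exceeds 1, so the social optimum is full contribution: group total = 6.800 × 460 = 3128.00.
Efficiency loss = 3128.00 − 460 = 2668.00.

2668.00 dollars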